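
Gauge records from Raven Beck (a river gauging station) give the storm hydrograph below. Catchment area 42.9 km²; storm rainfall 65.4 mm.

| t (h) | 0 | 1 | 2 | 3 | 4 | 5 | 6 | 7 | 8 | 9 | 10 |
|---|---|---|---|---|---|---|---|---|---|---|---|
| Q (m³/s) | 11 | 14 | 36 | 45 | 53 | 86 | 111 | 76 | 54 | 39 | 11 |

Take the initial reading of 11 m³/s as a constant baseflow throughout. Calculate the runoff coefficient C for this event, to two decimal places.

ΣQ_DR = 415.0 m³/s; V = ΣQ_DR·Δt = 1.494 × 10^6 m³.
Runoff depth d = V / A = 34.83 mm.
C = d / P = 34.83 / 65.4 = 0.53.

C ≈ 0.53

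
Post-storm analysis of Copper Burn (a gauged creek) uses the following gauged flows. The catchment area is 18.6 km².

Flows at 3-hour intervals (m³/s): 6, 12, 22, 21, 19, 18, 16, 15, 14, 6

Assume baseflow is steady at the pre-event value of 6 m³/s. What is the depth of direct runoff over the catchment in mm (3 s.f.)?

d ≈ 51.7 mm

Direct runoff: 0.0, 6.0, 16.0, 15.0, 13.0, 12.0, 10.0, 9.0, 8.0, 0.0 m³/s; ΣQ_DR = 89.00 m³/s.
V = ΣQ_DR · Δt = 89.00 × 10800 s = 9.612 × 10^5 m³.
Over A = 18.6 km², depth = V / A = 51.7 mm.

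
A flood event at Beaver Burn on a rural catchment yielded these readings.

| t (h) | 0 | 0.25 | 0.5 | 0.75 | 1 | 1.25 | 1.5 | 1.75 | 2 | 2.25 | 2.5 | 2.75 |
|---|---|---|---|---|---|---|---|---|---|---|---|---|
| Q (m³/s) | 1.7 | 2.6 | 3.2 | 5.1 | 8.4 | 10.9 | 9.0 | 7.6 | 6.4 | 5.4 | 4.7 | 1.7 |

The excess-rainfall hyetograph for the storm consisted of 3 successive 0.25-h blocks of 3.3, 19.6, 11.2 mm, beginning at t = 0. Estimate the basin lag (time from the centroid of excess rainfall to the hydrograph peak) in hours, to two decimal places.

t_L ≈ 0.82 h

Centroid of excess rainfall: t_c = Σ P_i·t̄_i / ΣP_i = 0.4329 h (block centres at 0.125, 0.375, 0.625 h).
Hydrograph peak occurs at t = 1.25 h, so basin lag t_L = 1.25 − 0.4329 = 0.82 h.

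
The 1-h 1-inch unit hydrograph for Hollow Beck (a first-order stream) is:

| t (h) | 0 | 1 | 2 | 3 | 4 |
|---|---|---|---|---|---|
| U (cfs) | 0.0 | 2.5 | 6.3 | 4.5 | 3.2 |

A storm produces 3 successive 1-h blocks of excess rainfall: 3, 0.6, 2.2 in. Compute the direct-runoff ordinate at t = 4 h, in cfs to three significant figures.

By discrete convolution, Q_j = Σ (P_i / 1 in) · U_{j−i}.
At t = 4 h (j=4): Q = (3/1)·3.2 + (0.6/1)·4.5 + (2.2/1)·6.3 = 26.2 cfs.

Q ≈ 26.2 cfs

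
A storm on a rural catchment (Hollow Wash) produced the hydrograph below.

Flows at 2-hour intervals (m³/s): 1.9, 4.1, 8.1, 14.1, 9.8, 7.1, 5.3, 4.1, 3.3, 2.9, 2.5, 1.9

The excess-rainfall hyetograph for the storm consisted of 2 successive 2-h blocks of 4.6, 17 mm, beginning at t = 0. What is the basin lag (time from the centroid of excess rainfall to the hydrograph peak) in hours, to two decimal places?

t_L ≈ 3.43 h

Centroid of excess rainfall: t_c = Σ P_i·t̄_i / ΣP_i = 2.5741 h (block centres at 1, 3 h).
Hydrograph peak occurs at t = 6 h, so basin lag t_L = 6 − 2.5741 = 3.43 h.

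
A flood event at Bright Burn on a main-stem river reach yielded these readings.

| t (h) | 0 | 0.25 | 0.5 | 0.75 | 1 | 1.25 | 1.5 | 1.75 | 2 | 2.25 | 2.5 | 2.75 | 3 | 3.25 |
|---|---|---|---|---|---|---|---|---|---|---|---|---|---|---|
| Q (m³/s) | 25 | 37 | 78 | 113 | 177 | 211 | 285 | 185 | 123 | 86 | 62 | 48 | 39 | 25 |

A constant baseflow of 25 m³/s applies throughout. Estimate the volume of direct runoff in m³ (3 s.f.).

V ≈ 1.03 × 10^6 m³

Direct-runoff ordinates (Q − Q_b): 0.0, 12.0, 53.0, 88.0, 152.0, 186.0, 260.0, 160.0, 98.0, 61.0, 37.0, 23.0, 14.0, 0.0 m³/s.
ΣQ_DR = 1144 m³/s.
With Δt = 0.25 h = 900 s, V = ΣQ_DR · Δt = 1144 × 900 = 1.03 × 10^6 m³.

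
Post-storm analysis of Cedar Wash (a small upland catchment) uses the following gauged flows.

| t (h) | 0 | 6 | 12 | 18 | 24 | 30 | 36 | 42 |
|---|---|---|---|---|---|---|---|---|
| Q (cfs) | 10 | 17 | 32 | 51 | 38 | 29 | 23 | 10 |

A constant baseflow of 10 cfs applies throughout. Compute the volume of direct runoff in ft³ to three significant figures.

Direct-runoff ordinates (Q − Q_b): 0.0, 7.0, 22.0, 41.0, 28.0, 19.0, 13.0, 0.0 cfs.
ΣQ_DR = 130.0 cfs.
With Δt = 6 h = 21600 s, V = ΣQ_DR · Δt = 130.0 × 21600 = 2.81 × 10^6 ft³.

V ≈ 2.81 × 10^6 ft³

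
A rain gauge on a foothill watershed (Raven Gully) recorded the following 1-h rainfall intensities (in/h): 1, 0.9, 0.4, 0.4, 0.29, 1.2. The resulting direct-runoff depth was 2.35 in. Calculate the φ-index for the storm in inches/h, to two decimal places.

φ ≈ 0.31 in/h

Only the 5 blocks with intensity above φ contribute runoff: 1, 0.9, 0.4, 0.4, 1.2 in/h.
Σ(I−φ)·Δt = d  ⇒  (1+0.9+0.4+0.4+1.2 − 5φ)·1 = 2.35
φ = (3.900 − 2.35/1) / 5 = 0.31 in/h.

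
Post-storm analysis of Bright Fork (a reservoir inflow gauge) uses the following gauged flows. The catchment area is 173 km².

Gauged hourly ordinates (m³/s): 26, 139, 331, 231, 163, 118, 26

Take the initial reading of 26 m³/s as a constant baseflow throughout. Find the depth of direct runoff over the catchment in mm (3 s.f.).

Direct runoff: 0.0, 113.0, 305.0, 205.0, 137.0, 92.0, 0.0 m³/s; ΣQ_DR = 852.0 m³/s.
V = ΣQ_DR · Δt = 852.0 × 3600 s = 3.067 × 10^6 m³.
Over A = 173 km², depth = V / A = 17.7 mm.

d ≈ 17.7 mm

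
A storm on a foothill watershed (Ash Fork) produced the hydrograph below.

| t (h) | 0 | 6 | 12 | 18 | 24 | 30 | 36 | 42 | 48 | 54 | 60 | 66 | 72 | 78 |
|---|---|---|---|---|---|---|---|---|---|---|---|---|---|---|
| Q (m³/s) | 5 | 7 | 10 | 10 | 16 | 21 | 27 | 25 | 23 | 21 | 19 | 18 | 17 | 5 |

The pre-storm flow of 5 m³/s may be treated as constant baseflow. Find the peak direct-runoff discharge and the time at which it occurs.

Q_p = 22.0 m³/s at t = 36 h

Subtracting baseflow gives direct-runoff ordinates: 0.0, 2.0, 5.0, 5.0, 11.0, 16.0, 22.0, 20.0, 18.0, 16.0, 14.0, 13.0, 12.0, 0.0 m³/s.
The maximum is 22.0 m³/s, occurring at the reading for t = 36 h.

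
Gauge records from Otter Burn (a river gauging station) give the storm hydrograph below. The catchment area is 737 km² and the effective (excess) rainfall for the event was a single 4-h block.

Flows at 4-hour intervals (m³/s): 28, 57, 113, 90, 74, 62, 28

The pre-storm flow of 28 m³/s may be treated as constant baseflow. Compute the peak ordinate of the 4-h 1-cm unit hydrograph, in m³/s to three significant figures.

U_p ≈ 170 m³/s

Direct runoff: 0.0, 29.0, 85.0, 62.0, 46.0, 34.0, 0.0 m³/s; ΣQ_DR = 256.0 m³/s, peak = 85.0 m³/s.
Runoff depth d = ΣQ_DR·Δt / A = 256.0 × 14400 / (737 km²) = 5.002 mm.
The 1-cm UH is the DRH scaled by (10 mm)/d, so U_p = 85.0 × 10/5.002 = 170 m³/s.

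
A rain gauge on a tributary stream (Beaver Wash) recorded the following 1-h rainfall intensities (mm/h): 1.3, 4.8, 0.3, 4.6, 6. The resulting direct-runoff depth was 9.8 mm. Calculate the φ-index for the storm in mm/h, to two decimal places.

φ ≈ 1.87 mm/h

Only the 3 blocks with intensity above φ contribute runoff: 4.8, 4.6, 6 mm/h.
Σ(I−φ)·Δt = d  ⇒  (4.8+4.6+6 − 3φ)·1 = 9.8
φ = (15.40 − 9.8/1) / 3 = 1.87 mm/h.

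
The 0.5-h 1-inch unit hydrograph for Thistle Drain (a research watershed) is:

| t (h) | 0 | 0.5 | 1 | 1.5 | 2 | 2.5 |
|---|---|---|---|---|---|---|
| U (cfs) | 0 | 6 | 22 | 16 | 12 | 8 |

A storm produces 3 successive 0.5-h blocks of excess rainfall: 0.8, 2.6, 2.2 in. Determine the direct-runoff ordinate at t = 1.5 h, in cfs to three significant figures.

By discrete convolution, Q_j = Σ (P_i / 1 in) · U_{j−i}.
At t = 1.5 h (j=3): Q = (0.8/1)·16 + (2.6/1)·22 + (2.2/1)·6 = 83.2 cfs.

Q ≈ 83.2 cfs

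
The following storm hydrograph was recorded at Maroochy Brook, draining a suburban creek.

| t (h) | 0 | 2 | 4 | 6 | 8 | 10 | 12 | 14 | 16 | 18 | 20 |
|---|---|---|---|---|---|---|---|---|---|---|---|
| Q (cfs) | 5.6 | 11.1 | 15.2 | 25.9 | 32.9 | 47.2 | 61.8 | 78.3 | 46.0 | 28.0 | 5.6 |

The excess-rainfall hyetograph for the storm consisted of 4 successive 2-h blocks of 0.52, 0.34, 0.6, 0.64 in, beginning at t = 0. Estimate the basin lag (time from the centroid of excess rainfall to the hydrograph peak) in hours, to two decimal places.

Centroid of excess rainfall: t_c = Σ P_i·t̄_i / ΣP_i = 4.2952 h (block centres at 1, 3, 5, 7 h).
Hydrograph peak occurs at t = 14 h, so basin lag t_L = 14 − 4.2952 = 9.70 h.

t_L ≈ 9.70 h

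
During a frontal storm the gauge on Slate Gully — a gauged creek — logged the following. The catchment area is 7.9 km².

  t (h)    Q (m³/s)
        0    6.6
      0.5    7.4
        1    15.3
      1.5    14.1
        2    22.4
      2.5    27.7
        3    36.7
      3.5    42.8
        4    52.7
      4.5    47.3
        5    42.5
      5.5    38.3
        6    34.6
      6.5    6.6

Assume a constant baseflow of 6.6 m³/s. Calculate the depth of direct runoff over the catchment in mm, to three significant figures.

Direct runoff: 0.0, 0.8, 8.7, 7.5, 15.8, 21.1, 30.1, 36.2, 46.1, 40.7, 35.9, 31.7, 28.0, 0.0 m³/s; ΣQ_DR = 302.6 m³/s.
V = ΣQ_DR · Δt = 302.6 × 1800 s = 5.447 × 10^5 m³.
Over A = 7.9 km², depth = V / A = 68.9 mm.

d ≈ 68.9 mm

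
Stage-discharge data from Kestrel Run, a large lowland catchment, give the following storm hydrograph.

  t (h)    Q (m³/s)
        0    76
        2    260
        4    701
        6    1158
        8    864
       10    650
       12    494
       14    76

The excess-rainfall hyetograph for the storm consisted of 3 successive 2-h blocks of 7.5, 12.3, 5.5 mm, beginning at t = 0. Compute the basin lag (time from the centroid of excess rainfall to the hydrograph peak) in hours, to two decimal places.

Centroid of excess rainfall: t_c = Σ P_i·t̄_i / ΣP_i = 2.8419 h (block centres at 1, 3, 5 h).
Hydrograph peak occurs at t = 6 h, so basin lag t_L = 6 − 2.8419 = 3.16 h.

t_L ≈ 3.16 h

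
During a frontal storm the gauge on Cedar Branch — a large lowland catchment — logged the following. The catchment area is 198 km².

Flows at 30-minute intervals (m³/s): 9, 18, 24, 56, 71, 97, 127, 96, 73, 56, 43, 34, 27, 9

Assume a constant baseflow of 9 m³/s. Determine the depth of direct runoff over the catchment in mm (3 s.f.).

d ≈ 5.58 mm

Direct runoff: 0.0, 9.0, 15.0, 47.0, 62.0, 88.0, 118.0, 87.0, 64.0, 47.0, 34.0, 25.0, 18.0, 0.0 m³/s; ΣQ_DR = 614.0 m³/s.
V = ΣQ_DR · Δt = 614.0 × 1800 s = 1.105 × 10^6 m³.
Over A = 198 km², depth = V / A = 5.58 mm.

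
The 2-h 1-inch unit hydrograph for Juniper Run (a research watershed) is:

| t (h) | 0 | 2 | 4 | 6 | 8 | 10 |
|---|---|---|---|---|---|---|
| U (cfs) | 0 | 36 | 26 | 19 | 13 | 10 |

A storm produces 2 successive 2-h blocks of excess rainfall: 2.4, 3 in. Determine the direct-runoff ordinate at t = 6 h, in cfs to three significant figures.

Q ≈ 124 cfs

By discrete convolution, Q_j = Σ (P_i / 1 in) · U_{j−i}.
At t = 6 h (j=3): Q = (2.4/1)·19 + (3/1)·26 = 124 cfs.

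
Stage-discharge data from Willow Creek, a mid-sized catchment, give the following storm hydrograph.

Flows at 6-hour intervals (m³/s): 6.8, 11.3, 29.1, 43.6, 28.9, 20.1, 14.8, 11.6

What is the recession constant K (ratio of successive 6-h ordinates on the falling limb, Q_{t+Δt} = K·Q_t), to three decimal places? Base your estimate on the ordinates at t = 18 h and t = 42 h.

Using the recession-limb readings at t = 18 h and t = 42 h: Q falls from 43.6 to 11.6 m³/s over 4 intervals.
K = (Q₂/Q₁)^(1/4) = (11.6/43.6)^(1/4) = 0.718.

K ≈ 0.718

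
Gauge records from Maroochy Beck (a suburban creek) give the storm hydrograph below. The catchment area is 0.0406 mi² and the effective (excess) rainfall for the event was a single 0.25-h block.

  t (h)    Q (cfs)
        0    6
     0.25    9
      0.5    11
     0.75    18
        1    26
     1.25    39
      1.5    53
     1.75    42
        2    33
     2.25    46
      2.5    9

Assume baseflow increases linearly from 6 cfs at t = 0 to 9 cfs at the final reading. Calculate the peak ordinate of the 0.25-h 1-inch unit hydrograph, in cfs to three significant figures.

U_p ≈ 22.6 cfs

Direct runoff: 0.00, 2.70, 4.40, 11.10, 18.80, 31.50, 45.20, 33.90, 24.60, 37.30, 0.00 cfs; ΣQ_DR = 209.5 cfs, peak = 45.20 cfs.
Runoff depth d = ΣQ_DR·Δt / A = 209.5 × 900 / (0.0406 mi²) = 1.999 in.
The 1-inch UH is the DRH scaled by (1 in)/d, so U_p = 45.20 × 1/1.999 = 22.6 cfs.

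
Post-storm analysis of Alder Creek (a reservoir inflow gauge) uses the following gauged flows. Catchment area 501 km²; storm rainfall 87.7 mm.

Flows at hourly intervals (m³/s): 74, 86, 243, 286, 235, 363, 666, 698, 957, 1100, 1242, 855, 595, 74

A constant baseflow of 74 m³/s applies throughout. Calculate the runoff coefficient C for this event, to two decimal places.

ΣQ_DR = 6438 m³/s; V = ΣQ_DR·Δt = 2.318 × 10^7 m³.
Runoff depth d = V / A = 46.26 mm.
C = d / P = 46.26 / 87.7 = 0.53.

C ≈ 0.53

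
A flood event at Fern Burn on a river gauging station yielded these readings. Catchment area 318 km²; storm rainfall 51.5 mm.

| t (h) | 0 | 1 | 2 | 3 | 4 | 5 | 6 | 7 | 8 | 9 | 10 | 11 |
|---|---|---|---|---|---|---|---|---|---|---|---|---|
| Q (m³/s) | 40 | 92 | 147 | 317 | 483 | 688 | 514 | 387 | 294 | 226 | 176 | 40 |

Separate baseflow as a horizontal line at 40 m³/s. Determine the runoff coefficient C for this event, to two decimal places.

ΣQ_DR = 2924 m³/s; V = ΣQ_DR·Δt = 1.053 × 10^7 m³.
Runoff depth d = V / A = 33.10 mm.
C = d / P = 33.10 / 51.5 = 0.64.

C ≈ 0.64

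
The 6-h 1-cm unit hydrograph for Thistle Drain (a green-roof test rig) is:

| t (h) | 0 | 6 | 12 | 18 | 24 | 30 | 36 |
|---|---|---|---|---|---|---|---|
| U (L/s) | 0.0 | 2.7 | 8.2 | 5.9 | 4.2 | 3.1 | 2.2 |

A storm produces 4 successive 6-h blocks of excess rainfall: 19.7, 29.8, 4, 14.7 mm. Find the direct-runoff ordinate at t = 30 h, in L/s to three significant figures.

Q ≈ 33.0 L/s

By discrete convolution, Q_j = Σ (P_i / 10 mm) · U_{j−i}.
At t = 30 h (j=5): Q = (19.7/10)·3.1 + (29.8/10)·4.2 + (4/10)·5.9 + (14.7/10)·8.2 = 33.0 L/s.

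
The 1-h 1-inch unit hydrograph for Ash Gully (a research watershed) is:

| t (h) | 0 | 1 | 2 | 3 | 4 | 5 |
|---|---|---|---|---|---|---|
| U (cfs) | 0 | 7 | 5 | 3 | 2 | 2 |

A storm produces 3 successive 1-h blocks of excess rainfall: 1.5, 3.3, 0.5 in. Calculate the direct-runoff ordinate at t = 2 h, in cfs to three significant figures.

By discrete convolution, Q_j = Σ (P_i / 1 in) · U_{j−i}.
At t = 2 h (j=2): Q = (1.5/1)·5 + (3.3/1)·7 + (0.5/1)·0 = 30.6 cfs.

Q ≈ 30.6 cfs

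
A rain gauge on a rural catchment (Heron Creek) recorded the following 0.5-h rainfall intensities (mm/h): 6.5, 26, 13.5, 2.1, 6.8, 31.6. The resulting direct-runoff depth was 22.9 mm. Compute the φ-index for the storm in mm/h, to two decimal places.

Only the 3 blocks with intensity above φ contribute runoff: 26, 13.5, 31.6 mm/h.
Σ(I−φ)·Δt = d  ⇒  (26+13.5+31.6 − 3φ)·0.5 = 22.9
φ = (71.10 − 22.9/0.5) / 3 = 8.43 mm/h.

φ ≈ 8.43 mm/h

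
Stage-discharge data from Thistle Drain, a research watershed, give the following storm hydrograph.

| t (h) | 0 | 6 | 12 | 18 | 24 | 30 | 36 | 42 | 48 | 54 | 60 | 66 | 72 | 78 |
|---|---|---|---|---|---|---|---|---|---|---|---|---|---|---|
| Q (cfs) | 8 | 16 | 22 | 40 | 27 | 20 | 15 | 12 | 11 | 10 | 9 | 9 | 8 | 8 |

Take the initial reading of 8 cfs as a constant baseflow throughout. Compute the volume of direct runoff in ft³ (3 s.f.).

Direct-runoff ordinates (Q − Q_b): 0.0, 8.0, 14.0, 32.0, 19.0, 12.0, 7.0, 4.0, 3.0, 2.0, 1.0, 1.0, 0.0, 0.0 cfs.
ΣQ_DR = 103.0 cfs.
With Δt = 6 h = 21600 s, V = ΣQ_DR · Δt = 103.0 × 21600 = 2.22 × 10^6 ft³.

V ≈ 2.22 × 10^6 ft³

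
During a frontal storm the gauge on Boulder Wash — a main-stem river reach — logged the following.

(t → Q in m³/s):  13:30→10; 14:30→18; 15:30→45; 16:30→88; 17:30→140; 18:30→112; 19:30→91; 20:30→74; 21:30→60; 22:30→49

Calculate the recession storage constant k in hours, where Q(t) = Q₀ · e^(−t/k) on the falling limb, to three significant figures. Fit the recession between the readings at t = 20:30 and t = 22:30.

On the falling limb, Q drops from 74 to 49 m³/s between t = 20:30 and t = 22:30 (Δt = 2 h).
k = −Δt / ln(Q₂/Q₁) = −2 / ln(49/74) = 4.85 h.

k ≈ 4.85 h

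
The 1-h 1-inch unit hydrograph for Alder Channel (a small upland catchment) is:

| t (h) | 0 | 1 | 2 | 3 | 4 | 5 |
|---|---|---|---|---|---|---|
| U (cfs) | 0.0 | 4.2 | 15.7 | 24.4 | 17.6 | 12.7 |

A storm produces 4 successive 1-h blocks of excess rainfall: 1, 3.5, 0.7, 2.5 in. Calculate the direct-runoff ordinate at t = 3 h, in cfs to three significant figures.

By discrete convolution, Q_j = Σ (P_i / 1 in) · U_{j−i}.
At t = 3 h (j=3): Q = (1/1)·24.4 + (3.5/1)·15.7 + (0.7/1)·4.2 + (2.5/1)·0.0 = 82.3 cfs.

Q ≈ 82.3 cfs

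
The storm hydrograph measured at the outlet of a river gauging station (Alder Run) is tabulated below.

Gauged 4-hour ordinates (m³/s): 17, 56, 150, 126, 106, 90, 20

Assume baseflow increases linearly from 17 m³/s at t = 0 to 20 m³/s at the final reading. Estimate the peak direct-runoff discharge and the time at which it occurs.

Subtracting baseflow gives direct-runoff ordinates: 0.00, 38.50, 132.00, 107.50, 87.00, 70.50, 0.00 m³/s.
The maximum is 132.00 m³/s, occurring at the reading for t = 8 h.

Q_p = 132.00 m³/s at t = 8 h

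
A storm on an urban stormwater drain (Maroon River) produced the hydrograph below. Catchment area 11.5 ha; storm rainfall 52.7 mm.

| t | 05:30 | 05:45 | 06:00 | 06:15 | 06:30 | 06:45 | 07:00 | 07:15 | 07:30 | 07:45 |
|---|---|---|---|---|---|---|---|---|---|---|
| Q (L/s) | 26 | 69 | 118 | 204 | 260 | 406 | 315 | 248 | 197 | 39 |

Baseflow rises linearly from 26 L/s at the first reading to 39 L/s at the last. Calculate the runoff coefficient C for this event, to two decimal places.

C ≈ 0.23

ΣQ_DR = 1557 L/s; V = ΣQ_DR·Δt = 1.401 × 10^6 L.
Runoff depth d = V / A = 12.19 mm.
C = d / P = 12.19 / 52.7 = 0.23.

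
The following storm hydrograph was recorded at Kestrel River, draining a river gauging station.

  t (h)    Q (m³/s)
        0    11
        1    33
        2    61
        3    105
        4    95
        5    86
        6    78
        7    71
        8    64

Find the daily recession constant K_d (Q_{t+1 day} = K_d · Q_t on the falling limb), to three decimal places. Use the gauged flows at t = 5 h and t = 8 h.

Between t = 5 h and t = 8 h the flow falls from 86 to 64 m³/s over 3×1 h = 3 h.
Per-interval ratio K = (64/86)^(1/3) = 0.9062; K_d = K^(24/1) = 0.094.

K_d ≈ 0.094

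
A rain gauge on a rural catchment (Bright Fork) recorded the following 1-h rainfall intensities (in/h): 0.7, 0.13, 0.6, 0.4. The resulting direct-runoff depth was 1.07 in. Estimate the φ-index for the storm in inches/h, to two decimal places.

φ ≈ 0.21 in/h

Only the 3 blocks with intensity above φ contribute runoff: 0.7, 0.6, 0.4 in/h.
Σ(I−φ)·Δt = d  ⇒  (0.7+0.6+0.4 − 3φ)·1 = 1.07
φ = (1.700 − 1.07/1) / 3 = 0.21 in/h.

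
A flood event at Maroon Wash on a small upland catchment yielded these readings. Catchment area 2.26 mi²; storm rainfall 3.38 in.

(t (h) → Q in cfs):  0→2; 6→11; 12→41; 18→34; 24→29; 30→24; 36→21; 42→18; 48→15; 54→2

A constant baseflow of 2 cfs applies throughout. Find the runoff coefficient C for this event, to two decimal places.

C ≈ 0.22

ΣQ_DR = 177.0 cfs; V = ΣQ_DR·Δt = 3.823 × 10^6 ft³.
Runoff depth d = V / A = 0.7282 in.
C = d / P = 0.7282 / 3.38 = 0.22.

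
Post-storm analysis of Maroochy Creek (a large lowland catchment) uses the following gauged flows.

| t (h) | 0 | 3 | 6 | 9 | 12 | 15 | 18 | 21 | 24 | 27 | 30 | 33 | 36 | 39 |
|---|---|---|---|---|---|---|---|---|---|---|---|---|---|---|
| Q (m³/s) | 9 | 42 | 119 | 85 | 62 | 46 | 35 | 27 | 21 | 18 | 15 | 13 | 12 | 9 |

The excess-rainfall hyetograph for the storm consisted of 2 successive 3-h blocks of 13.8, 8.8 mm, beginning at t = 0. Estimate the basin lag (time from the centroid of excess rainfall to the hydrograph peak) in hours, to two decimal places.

Centroid of excess rainfall: t_c = Σ P_i·t̄_i / ΣP_i = 2.6681 h (block centres at 1.5, 4.5 h).
Hydrograph peak occurs at t = 6 h, so basin lag t_L = 6 − 2.6681 = 3.33 h.

t_L ≈ 3.33 h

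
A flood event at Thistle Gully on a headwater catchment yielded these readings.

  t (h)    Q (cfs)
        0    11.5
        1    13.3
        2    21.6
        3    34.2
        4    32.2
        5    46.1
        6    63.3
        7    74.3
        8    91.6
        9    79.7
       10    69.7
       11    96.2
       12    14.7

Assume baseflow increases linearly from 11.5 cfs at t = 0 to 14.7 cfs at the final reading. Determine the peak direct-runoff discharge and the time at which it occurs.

Subtracting baseflow gives direct-runoff ordinates: 0.00, 1.53, 9.57, 21.90, 19.63, 33.27, 50.20, 60.93, 77.97, 65.80, 55.53, 81.77, 0.00 cfs.
The maximum is 81.77 cfs, occurring at the reading for t = 11 h.

Q_p = 81.77 cfs at t = 11 h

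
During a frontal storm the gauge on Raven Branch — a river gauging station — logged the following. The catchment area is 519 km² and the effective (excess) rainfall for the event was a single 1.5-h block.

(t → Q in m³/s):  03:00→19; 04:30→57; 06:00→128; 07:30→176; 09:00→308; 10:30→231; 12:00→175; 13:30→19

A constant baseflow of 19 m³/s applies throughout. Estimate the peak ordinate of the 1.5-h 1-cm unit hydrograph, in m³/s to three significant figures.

Direct runoff: 0.0, 38.0, 109.0, 157.0, 289.0, 212.0, 156.0, 0.0 m³/s; ΣQ_DR = 961.0 m³/s, peak = 289.0 m³/s.
Runoff depth d = ΣQ_DR·Δt / A = 961.0 × 5400 / (519 km²) = 9.999 mm.
The 1-cm UH is the DRH scaled by (10 mm)/d, so U_p = 289.0 × 10/9.999 = 289 m³/s.

U_p ≈ 289 m³/s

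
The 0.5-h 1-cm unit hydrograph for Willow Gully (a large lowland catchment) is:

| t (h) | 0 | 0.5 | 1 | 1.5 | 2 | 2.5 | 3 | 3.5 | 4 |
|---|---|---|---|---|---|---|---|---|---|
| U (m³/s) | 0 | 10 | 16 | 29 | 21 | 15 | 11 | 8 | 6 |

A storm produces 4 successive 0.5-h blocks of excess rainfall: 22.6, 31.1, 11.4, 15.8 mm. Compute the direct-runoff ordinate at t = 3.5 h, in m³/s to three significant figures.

By discrete convolution, Q_j = Σ (P_i / 10 mm) · U_{j−i}.
At t = 3.5 h (j=7): Q = (22.6/10)·8 + (31.1/10)·11 + (11.4/10)·15 + (15.8/10)·21 = 103 m³/s.

Q ≈ 103 m³/s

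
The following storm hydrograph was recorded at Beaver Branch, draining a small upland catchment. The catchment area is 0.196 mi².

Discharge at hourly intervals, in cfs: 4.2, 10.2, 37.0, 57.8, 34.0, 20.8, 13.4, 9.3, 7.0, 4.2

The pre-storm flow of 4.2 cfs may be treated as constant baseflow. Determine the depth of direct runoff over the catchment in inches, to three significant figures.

Direct runoff: 0.0, 6.0, 32.8, 53.6, 29.8, 16.6, 9.2, 5.1, 2.8, 0.0 cfs; ΣQ_DR = 155.9 cfs.
V = ΣQ_DR · Δt = 155.9 × 3600 s = 5.612 × 10^5 ft³.
Over A = 0.196 mi², depth = V / A = 1.23 in.

d ≈ 1.23 in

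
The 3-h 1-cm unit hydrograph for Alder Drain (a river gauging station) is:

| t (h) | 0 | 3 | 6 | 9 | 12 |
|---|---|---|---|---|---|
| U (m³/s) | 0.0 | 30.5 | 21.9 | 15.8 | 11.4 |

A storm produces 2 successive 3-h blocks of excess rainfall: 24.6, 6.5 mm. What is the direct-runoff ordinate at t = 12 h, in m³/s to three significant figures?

By discrete convolution, Q_j = Σ (P_i / 10 mm) · U_{j−i}.
At t = 12 h (j=4): Q = (24.6/10)·11.4 + (6.5/10)·15.8 = 38.3 m³/s.

Q ≈ 38.3 m³/s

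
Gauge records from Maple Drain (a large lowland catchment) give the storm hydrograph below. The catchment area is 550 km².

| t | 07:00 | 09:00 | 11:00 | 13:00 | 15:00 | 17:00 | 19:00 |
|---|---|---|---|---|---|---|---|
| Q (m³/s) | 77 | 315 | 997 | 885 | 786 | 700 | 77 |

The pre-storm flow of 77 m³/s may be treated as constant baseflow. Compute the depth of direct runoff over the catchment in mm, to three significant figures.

d ≈ 43.2 mm

Direct runoff: 0.0, 238.0, 920.0, 808.0, 709.0, 623.0, 0.0 m³/s; ΣQ_DR = 3298 m³/s.
V = ΣQ_DR · Δt = 3298 × 7200 s = 2.375 × 10^7 m³.
Over A = 550 km², depth = V / A = 43.2 mm.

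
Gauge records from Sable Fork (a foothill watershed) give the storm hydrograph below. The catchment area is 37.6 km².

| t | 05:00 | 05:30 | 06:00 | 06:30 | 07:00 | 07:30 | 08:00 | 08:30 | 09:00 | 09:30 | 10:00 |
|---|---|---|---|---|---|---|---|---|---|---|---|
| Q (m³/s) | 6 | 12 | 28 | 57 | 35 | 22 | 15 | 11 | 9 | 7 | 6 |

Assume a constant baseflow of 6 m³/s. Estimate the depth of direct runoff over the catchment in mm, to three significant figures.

Direct runoff: 0.0, 6.0, 22.0, 51.0, 29.0, 16.0, 9.0, 5.0, 3.0, 1.0, 0.0 m³/s; ΣQ_DR = 142.0 m³/s.
V = ΣQ_DR · Δt = 142.0 × 1800 s = 2.556 × 10^5 m³.
Over A = 37.6 km², depth = V / A = 6.80 mm.

d ≈ 6.80 mm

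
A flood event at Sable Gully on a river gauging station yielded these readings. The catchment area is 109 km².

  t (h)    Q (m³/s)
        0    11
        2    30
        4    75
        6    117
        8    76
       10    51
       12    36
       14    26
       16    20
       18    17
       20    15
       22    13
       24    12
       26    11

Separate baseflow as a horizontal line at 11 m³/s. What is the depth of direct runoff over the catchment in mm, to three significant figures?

d ≈ 23.5 mm

Direct runoff: 0.0, 19.0, 64.0, 106.0, 65.0, 40.0, 25.0, 15.0, 9.0, 6.0, 4.0, 2.0, 1.0, 0.0 m³/s; ΣQ_DR = 356.0 m³/s.
V = ΣQ_DR · Δt = 356.0 × 7200 s = 2.563 × 10^6 m³.
Over A = 109 km², depth = V / A = 23.5 mm.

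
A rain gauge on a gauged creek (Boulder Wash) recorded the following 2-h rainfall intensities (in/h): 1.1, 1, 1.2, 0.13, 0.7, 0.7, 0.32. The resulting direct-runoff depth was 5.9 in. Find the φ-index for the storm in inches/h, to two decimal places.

Only the 5 blocks with intensity above φ contribute runoff: 1.1, 1, 1.2, 0.7, 0.7 in/h.
Σ(I−φ)·Δt = d  ⇒  (1.1+1+1.2+0.7+0.7 − 5φ)·2 = 5.9
φ = (4.700 − 5.9/2) / 5 = 0.35 in/h.

φ ≈ 0.35 in/h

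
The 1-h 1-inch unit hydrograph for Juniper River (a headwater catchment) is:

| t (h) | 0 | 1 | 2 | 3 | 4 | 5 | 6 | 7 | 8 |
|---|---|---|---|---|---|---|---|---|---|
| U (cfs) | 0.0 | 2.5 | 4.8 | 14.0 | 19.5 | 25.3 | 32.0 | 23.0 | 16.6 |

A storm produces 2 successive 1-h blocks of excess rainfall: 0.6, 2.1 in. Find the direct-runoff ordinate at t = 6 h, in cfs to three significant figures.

Q ≈ 72.3 cfs

By discrete convolution, Q_j = Σ (P_i / 1 in) · U_{j−i}.
At t = 6 h (j=6): Q = (0.6/1)·32.0 + (2.1/1)·25.3 = 72.3 cfs.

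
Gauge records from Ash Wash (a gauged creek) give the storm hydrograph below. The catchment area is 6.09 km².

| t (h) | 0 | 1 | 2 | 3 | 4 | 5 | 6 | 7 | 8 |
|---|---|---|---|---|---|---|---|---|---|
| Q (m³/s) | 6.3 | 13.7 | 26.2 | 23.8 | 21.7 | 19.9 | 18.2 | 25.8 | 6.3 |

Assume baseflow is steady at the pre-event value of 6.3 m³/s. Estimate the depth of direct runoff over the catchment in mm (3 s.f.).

Direct runoff: 0.0, 7.4, 19.9, 17.5, 15.4, 13.6, 11.9, 19.5, 0.0 m³/s; ΣQ_DR = 105.2 m³/s.
V = ΣQ_DR · Δt = 105.2 × 3600 s = 3.787 × 10^5 m³.
Over A = 6.09 km², depth = V / A = 62.2 mm.

d ≈ 62.2 mm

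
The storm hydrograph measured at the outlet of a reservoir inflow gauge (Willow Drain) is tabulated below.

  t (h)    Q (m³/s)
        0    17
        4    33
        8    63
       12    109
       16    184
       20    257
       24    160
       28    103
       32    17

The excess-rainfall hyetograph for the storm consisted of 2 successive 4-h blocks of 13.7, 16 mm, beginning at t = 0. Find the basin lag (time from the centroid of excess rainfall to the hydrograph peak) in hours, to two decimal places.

Centroid of excess rainfall: t_c = Σ P_i·t̄_i / ΣP_i = 4.1549 h (block centres at 2, 6 h).
Hydrograph peak occurs at t = 20 h, so basin lag t_L = 20 − 4.1549 = 15.85 h.

t_L ≈ 15.85 h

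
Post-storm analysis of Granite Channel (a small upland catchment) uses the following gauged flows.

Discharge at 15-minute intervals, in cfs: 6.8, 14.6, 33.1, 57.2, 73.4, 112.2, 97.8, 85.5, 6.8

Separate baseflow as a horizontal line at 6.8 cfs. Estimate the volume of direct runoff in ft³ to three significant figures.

V ≈ 3.84 × 10^5 ft³

Direct-runoff ordinates (Q − Q_b): 0.0, 7.8, 26.3, 50.4, 66.6, 105.4, 91.0, 78.7, 0.0 cfs.
ΣQ_DR = 426.2 cfs.
With Δt = 0.25 h = 900 s, V = ΣQ_DR · Δt = 426.2 × 900 = 3.84 × 10^5 ft³.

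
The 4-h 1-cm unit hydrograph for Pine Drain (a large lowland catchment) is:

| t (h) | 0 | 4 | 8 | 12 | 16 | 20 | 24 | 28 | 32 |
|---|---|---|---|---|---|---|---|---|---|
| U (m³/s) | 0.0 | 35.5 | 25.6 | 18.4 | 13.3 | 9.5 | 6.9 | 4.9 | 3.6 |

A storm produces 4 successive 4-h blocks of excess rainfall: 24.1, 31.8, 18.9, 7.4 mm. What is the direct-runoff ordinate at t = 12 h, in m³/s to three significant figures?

Q ≈ 193 m³/s

By discrete convolution, Q_j = Σ (P_i / 10 mm) · U_{j−i}.
At t = 12 h (j=3): Q = (24.1/10)·18.4 + (31.8/10)·25.6 + (18.9/10)·35.5 + (7.4/10)·0.0 = 193 m³/s.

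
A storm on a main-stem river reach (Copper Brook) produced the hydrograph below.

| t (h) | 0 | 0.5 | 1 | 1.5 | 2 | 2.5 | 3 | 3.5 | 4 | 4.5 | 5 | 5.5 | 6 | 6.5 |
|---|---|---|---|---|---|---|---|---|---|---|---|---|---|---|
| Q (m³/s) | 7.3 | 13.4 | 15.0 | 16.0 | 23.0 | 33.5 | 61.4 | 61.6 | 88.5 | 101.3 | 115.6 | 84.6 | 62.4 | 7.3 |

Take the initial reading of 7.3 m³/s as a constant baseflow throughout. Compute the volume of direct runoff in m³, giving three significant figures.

Direct-runoff ordinates (Q − Q_b): 0.0, 6.1, 7.7, 8.7, 15.7, 26.2, 54.1, 54.3, 81.2, 94.0, 108.3, 77.3, 55.1, 0.0 m³/s.
ΣQ_DR = 588.7 m³/s.
With Δt = 0.5 h = 1800 s, V = ΣQ_DR · Δt = 588.7 × 1800 = 1.06 × 10^6 m³.

V ≈ 1.06 × 10^6 m³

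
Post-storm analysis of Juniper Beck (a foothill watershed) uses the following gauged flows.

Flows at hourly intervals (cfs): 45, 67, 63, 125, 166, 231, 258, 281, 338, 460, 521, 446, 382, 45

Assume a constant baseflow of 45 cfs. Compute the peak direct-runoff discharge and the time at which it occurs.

Q_p = 476.0 cfs at t = 10 h

Subtracting baseflow gives direct-runoff ordinates: 0.0, 22.0, 18.0, 80.0, 121.0, 186.0, 213.0, 236.0, 293.0, 415.0, 476.0, 401.0, 337.0, 0.0 cfs.
The maximum is 476.0 cfs, occurring at the reading for t = 10 h.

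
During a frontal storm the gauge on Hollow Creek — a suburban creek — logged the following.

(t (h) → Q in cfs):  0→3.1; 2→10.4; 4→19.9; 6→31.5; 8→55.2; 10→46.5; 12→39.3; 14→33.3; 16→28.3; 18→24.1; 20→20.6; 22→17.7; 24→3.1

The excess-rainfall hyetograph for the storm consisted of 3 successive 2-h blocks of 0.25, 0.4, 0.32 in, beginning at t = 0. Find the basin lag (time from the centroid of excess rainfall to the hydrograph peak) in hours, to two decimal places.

Centroid of excess rainfall: t_c = Σ P_i·t̄_i / ΣP_i = 3.1443 h (block centres at 1, 3, 5 h).
Hydrograph peak occurs at t = 8 h, so basin lag t_L = 8 − 3.1443 = 4.86 h.

t_L ≈ 4.86 h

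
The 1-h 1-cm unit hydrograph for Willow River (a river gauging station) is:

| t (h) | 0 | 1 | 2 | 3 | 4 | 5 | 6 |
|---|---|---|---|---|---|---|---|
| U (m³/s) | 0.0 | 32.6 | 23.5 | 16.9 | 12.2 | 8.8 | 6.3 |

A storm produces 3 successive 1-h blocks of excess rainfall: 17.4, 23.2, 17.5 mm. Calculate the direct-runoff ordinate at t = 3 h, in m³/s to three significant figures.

By discrete convolution, Q_j = Σ (P_i / 10 mm) · U_{j−i}.
At t = 3 h (j=3): Q = (17.4/10)·16.9 + (23.2/10)·23.5 + (17.5/10)·32.6 = 141 m³/s.

Q ≈ 141 m³/s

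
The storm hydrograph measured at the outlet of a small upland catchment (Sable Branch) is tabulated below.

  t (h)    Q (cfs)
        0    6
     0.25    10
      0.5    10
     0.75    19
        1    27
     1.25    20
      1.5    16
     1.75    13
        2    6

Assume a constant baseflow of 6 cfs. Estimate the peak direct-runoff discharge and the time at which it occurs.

Subtracting baseflow gives direct-runoff ordinates: 0.0, 4.0, 4.0, 13.0, 21.0, 14.0, 10.0, 7.0, 0.0 cfs.
The maximum is 21.0 cfs, occurring at the reading for t = 1 h.

Q_p = 21.0 cfs at t = 1 h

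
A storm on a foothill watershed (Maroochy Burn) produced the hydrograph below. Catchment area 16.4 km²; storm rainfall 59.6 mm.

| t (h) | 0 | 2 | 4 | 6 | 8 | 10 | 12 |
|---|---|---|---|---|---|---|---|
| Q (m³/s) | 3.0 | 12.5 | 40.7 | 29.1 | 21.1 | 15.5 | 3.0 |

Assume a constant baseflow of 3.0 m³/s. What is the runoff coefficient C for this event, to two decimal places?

C ≈ 0.77

ΣQ_DR = 103.9 m³/s; V = ΣQ_DR·Δt = 7.481 × 10^5 m³.
Runoff depth d = V / A = 45.61 mm.
C = d / P = 45.61 / 59.6 = 0.77.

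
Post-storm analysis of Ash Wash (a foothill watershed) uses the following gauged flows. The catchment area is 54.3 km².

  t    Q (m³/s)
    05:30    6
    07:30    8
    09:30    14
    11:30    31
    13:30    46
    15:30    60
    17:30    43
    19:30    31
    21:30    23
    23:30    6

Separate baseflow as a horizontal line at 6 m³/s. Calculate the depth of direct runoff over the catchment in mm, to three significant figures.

Direct runoff: 0.0, 2.0, 8.0, 25.0, 40.0, 54.0, 37.0, 25.0, 17.0, 0.0 m³/s; ΣQ_DR = 208.0 m³/s.
V = ΣQ_DR · Δt = 208.0 × 7200 s = 1.498 × 10^6 m³.
Over A = 54.3 km², depth = V / A = 27.6 mm.

d ≈ 27.6 mm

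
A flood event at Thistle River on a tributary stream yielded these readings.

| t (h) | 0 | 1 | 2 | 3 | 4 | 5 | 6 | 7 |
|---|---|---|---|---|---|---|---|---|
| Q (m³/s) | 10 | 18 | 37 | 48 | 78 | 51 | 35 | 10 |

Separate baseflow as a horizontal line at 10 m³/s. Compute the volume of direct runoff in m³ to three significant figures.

Direct-runoff ordinates (Q − Q_b): 0.0, 8.0, 27.0, 38.0, 68.0, 41.0, 25.0, 0.0 m³/s.
ΣQ_DR = 207.0 m³/s.
With Δt = 1 h = 3600 s, V = ΣQ_DR · Δt = 207.0 × 3600 = 7.45 × 10^5 m³.

V ≈ 7.45 × 10^5 m³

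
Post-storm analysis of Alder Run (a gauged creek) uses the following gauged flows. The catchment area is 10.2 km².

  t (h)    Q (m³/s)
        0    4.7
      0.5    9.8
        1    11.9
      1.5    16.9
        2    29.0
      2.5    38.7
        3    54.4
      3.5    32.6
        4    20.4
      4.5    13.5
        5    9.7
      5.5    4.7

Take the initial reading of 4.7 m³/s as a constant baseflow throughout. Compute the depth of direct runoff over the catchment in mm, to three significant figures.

d ≈ 33.5 mm

Direct runoff: 0.0, 5.1, 7.2, 12.2, 24.3, 34.0, 49.7, 27.9, 15.7, 8.8, 5.0, 0.0 m³/s; ΣQ_DR = 189.9 m³/s.
V = ΣQ_DR · Δt = 189.9 × 1800 s = 3.418 × 10^5 m³.
Over A = 10.2 km², depth = V / A = 33.5 mm.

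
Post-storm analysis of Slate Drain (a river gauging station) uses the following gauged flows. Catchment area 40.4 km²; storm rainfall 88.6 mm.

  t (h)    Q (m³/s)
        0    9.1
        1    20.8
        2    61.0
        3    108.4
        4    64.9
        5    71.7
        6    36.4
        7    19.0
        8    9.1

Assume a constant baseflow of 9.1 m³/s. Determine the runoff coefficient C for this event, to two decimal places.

ΣQ_DR = 318.5 m³/s; V = ΣQ_DR·Δt = 1.147 × 10^6 m³.
Runoff depth d = V / A = 28.38 mm.
C = d / P = 28.38 / 88.6 = 0.32.

C ≈ 0.32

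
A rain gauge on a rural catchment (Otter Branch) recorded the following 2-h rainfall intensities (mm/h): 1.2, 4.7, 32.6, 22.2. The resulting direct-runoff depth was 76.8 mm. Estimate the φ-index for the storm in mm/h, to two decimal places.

Only the 2 blocks with intensity above φ contribute runoff: 32.6, 22.2 mm/h.
Σ(I−φ)·Δt = d  ⇒  (32.6+22.2 − 2φ)·2 = 76.8
φ = (54.80 − 76.8/2) / 2 = 8.20 mm/h.

φ ≈ 8.20 mm/h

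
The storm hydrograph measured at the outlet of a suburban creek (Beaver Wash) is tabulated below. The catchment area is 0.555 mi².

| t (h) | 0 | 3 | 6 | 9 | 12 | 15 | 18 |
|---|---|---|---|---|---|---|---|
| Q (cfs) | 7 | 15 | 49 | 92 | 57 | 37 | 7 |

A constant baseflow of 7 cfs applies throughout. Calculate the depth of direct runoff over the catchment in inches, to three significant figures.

Direct runoff: 0.0, 8.0, 42.0, 85.0, 50.0, 30.0, 0.0 cfs; ΣQ_DR = 215.0 cfs.
V = ΣQ_DR · Δt = 215.0 × 10800 s = 2.322 × 10^6 ft³.
Over A = 0.555 mi², depth = V / A = 1.80 in.

d ≈ 1.80 in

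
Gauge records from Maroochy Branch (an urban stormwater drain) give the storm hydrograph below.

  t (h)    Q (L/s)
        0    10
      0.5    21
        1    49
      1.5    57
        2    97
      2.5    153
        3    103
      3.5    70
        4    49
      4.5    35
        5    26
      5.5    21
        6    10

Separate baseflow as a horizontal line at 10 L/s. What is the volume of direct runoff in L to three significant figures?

Direct-runoff ordinates (Q − Q_b): 0.0, 11.0, 39.0, 47.0, 87.0, 143.0, 93.0, 60.0, 39.0, 25.0, 16.0, 11.0, 0.0 L/s.
ΣQ_DR = 571.0 L/s.
With Δt = 0.5 h = 1800 s, V = ΣQ_DR · Δt = 571.0 × 1800 = 1.03 × 10^6 L.

V ≈ 1.03 × 10^6 L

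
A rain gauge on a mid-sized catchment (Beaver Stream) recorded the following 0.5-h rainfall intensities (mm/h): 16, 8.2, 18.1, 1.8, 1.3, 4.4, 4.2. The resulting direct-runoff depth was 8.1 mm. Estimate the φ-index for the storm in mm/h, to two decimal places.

φ ≈ 8.95 mm/h

Only the 2 blocks with intensity above φ contribute runoff: 16, 18.1 mm/h.
Σ(I−φ)·Δt = d  ⇒  (16+18.1 − 2φ)·0.5 = 8.1
φ = (34.10 − 8.1/0.5) / 2 = 8.95 mm/h.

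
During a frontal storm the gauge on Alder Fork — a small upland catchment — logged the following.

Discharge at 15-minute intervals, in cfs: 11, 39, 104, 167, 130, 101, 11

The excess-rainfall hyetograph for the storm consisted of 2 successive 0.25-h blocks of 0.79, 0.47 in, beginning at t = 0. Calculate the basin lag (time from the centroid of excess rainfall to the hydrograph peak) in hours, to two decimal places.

Centroid of excess rainfall: t_c = Σ P_i·t̄_i / ΣP_i = 0.2183 h (block centres at 0.125, 0.375 h).
Hydrograph peak occurs at t = 0.75 h, so basin lag t_L = 0.75 − 0.2183 = 0.53 h.

t_L ≈ 0.53 h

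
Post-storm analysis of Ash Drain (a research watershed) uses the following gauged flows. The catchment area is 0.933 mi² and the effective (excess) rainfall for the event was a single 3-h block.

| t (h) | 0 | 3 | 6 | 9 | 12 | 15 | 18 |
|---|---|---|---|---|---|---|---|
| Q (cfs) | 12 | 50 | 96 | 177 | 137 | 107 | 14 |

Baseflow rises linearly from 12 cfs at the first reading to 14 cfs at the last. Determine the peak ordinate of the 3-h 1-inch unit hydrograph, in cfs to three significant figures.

U_p ≈ 65.6 cfs

Direct runoff: 0.00, 37.67, 83.33, 164.00, 123.67, 93.33, 0.00 cfs; ΣQ_DR = 502.0 cfs, peak = 164.00 cfs.
Runoff depth d = ΣQ_DR·Δt / A = 502.0 × 10800 / (0.933 mi²) = 2.501 in.
The 1-inch UH is the DRH scaled by (1 in)/d, so U_p = 164.00 × 1/2.501 = 65.6 cfs.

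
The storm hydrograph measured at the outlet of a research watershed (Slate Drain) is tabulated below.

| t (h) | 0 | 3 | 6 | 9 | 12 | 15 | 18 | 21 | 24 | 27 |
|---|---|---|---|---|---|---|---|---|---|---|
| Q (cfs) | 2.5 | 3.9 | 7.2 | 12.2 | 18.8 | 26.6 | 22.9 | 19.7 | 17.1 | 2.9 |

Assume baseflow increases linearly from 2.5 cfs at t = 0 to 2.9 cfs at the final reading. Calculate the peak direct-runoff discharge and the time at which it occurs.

Q_p = 23.88 cfs at t = 15 h

Subtracting baseflow gives direct-runoff ordinates: 0.00, 1.36, 4.61, 9.57, 16.12, 23.88, 20.13, 16.89, 14.24, 0.00 cfs.
The maximum is 23.88 cfs, occurring at the reading for t = 15 h.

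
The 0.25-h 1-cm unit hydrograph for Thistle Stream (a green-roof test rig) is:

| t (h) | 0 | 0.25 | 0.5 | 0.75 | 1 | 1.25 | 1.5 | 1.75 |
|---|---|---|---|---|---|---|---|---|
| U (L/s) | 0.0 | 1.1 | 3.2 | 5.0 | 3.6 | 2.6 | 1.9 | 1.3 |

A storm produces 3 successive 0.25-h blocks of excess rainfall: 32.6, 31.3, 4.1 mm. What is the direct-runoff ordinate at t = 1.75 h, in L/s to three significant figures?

By discrete convolution, Q_j = Σ (P_i / 10 mm) · U_{j−i}.
At t = 1.75 h (j=7): Q = (32.6/10)·1.3 + (31.3/10)·1.9 + (4.1/10)·2.6 = 11.3 L/s.

Q ≈ 11.3 L/s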